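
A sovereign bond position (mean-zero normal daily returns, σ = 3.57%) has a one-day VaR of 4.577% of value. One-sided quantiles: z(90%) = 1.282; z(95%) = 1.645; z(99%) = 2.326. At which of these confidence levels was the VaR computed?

90%

Implied z = VaR/σ = 4.577 / 3.57 = 1.282.
This matches z(90%) = 1.282.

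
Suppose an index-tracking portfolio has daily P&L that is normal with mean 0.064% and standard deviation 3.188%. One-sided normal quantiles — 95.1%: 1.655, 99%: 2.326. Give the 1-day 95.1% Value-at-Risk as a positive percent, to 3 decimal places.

VaR = −μ + z·σ = −(0.064%) + 1.655 × 3.188% = 5.212%.

5.212%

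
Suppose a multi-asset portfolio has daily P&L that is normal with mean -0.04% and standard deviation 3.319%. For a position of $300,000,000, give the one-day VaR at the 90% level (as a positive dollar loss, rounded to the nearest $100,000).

At 90% one-sided, z = 1.282.
VaR = −μ + z·σ = −(-0.04%) + 1.282 × 3.319% = 4.295%.
On $300,000,000: 0.04295 × $300,000,000 = $12,885,000.

$12,900,000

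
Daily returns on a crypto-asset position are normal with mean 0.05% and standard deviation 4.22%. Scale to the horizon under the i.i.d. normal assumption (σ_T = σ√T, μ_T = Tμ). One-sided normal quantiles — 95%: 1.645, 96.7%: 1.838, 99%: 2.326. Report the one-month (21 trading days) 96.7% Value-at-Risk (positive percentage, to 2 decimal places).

34.49%

σ_{21d} = 4.22% × √21 = 19.338%; μ_{21d} = 21 × 0.05% = 1.050%.
VaR = −(1.050%) + 1.838 × 19.338% = 34.493%.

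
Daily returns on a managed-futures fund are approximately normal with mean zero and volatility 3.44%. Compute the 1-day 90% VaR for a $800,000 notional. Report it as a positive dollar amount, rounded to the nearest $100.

$35,300

At 90% one-sided, z = 1.282.
VaR = z·σ = 1.282 × 3.44% = 4.410%.
On $800,000: 0.04410 × $800,000 = $35,280.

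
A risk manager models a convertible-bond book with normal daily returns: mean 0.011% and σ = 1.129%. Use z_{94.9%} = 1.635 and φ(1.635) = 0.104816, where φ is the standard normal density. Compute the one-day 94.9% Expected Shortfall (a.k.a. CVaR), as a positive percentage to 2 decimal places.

2.31%

Tail multiplier: φ(z)/(1−α) = 0.104816 / 0.051 = 2.055.
ES = −(0.011%) + 1.129% × 2.055 = 2.309%.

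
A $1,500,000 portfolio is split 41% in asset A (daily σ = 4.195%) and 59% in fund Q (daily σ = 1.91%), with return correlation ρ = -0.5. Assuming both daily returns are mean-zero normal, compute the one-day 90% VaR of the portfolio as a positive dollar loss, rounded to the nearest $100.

σ_p² = 0.41²·4.195² + 0.59²·1.91² + 2·-0.5·0.41·0.59·4.195·1.91 = 2.2899 (%²).
σ_p = √2.2899 = 1.513%.
At 90%, z = 1.282.
VaR = 1.282 × 1.513% = 1.940%; on $1,500,000 that is $29,100.

$29,100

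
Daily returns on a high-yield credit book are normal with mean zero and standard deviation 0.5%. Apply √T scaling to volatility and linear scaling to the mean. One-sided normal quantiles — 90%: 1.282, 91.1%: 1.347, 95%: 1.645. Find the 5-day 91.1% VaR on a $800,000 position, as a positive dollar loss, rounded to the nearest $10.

$12,050

σ_{5d} = 0.5% × √5 = 1.118%.
VaR = 1.347 × 1.118% = 1.506%.
On $800,000: 0.01506 × $800,000 = $12,048.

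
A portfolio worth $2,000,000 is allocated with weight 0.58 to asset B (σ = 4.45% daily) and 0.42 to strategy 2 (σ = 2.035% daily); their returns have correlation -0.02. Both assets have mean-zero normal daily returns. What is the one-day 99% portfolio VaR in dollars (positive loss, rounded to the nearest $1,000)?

σ_p² = 0.58²·4.45² + 0.42²·2.035² + 2·-0.02·0.58·0.42·4.45·2.035 = 7.3038 (%²).
σ_p = √7.3038 = 2.703%.
At 99%, z = 2.326.
VaR = 2.326 × 2.703% = 6.287%; on $2,000,000 that is $125,740.

$126,000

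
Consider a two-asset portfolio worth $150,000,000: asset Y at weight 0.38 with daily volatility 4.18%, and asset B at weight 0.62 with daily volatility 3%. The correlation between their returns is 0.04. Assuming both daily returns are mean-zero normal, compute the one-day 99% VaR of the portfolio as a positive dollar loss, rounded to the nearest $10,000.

$8,700,000

σ_p² = 0.38²·4.18² + 0.62²·3² + 2·0.04·0.38·0.62·4.18·3 = 6.2190 (%²).
σ_p = √6.2190 = 2.494%.
At 99%, z = 2.326.
VaR = 2.326 × 2.494% = 5.801%; on $150,000,000 that is $8,701,500.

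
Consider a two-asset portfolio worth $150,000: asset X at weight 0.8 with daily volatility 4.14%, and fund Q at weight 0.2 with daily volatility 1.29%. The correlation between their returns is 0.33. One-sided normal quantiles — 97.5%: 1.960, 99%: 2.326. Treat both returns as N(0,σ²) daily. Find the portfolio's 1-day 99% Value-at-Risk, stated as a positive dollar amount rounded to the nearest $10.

σ_p² = 0.8²·4.14² + 0.2²·1.29² + 2·0.33·0.8·0.2·4.14·1.29 = 11.5999 (%²).
σ_p = √11.5999 = 3.406%.
VaR = 2.326 × 3.406% = 7.922%; on $150,000 that is $11,883.

$11,880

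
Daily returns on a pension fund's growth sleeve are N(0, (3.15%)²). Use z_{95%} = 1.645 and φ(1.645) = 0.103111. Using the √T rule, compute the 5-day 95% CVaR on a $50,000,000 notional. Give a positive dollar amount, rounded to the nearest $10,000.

σ_{5d} = 3.15% × √5 = 7.044%.
ES multiplier = φ(z)/(1−α) = 0.103111/0.05 = 2.062.
ES = 7.044% × 2.062 = 14.525%; on $50,000,000: $7,262,500.

$7,260,000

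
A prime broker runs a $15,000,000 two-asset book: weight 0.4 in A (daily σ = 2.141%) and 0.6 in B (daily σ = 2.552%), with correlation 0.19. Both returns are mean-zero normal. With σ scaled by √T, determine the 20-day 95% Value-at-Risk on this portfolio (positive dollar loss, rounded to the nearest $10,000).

$2,090,000

σ_p = √(0.4²·2.141² + 0.6²·2.552² + 2·0.19·0.4·0.6·2.141·2.552) = 1.891%.
σ_{20d} = 1.891% × √20 = 8.457%.
z(95%) = 1.645.
VaR = 1.645 × 8.457% = 13.912%; on $15,000,000 that is $2,086,800.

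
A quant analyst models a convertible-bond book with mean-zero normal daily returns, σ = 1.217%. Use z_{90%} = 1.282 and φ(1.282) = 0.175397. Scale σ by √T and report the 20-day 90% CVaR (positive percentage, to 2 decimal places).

9.55%

σ_{20d} = 1.217% × √20 = 5.443%.
ES multiplier = φ(z)/(1−α) = 0.175397/0.1 = 1.754.
ES = 5.443% × 1.754 = 9.547%.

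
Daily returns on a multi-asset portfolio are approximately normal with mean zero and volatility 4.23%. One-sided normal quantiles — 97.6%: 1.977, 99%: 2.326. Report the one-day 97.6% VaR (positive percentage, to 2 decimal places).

VaR = z·σ = 1.977 × 4.23% = 8.363%.

8.36%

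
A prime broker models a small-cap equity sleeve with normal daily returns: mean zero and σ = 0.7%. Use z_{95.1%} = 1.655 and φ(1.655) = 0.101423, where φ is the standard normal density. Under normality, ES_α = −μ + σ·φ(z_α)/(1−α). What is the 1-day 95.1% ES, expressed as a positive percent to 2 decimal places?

1.45%

Tail multiplier: φ(z)/(1−α) = 0.101423 / 0.049 = 2.070.
ES = 0.7% × 2.070 = 1.449%.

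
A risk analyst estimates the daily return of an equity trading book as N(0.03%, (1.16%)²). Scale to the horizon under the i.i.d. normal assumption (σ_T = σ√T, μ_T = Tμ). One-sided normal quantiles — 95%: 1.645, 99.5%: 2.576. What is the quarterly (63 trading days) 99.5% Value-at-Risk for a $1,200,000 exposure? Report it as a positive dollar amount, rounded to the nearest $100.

σ_{63d} = 1.16% × √63 = 9.207%; μ_{63d} = 63 × 0.03% = 1.890%.
VaR = −(1.890%) + 2.576 × 9.207% = 21.827%.
On $1,200,000: 0.21827 × $1,200,000 = $261,924.

$261,900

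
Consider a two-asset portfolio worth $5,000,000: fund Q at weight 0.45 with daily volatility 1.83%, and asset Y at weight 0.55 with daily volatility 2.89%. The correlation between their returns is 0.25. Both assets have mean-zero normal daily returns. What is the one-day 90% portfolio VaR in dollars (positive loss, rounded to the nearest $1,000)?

$126,000

σ_p² = 0.45²·1.83² + 0.55²·2.89² + 2·0.25·0.45·0.55·1.83·2.89 = 3.8591 (%²).
σ_p = √3.8591 = 1.964%.
At 90%, z = 1.282.
VaR = 1.282 × 1.964% = 2.518%; on $5,000,000 that is $125,900.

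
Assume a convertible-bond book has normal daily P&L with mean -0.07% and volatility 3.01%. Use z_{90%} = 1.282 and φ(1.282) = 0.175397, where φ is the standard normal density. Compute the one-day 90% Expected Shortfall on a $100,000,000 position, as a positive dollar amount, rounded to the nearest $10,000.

$5,350,000

Tail multiplier: φ(z)/(1−α) = 0.175397 / 0.1 = 1.754.
ES = −(-0.07%) + 3.01% × 1.754 = 5.350%.
On $100,000,000: 0.05350 × $100,000,000 = $5,350,000.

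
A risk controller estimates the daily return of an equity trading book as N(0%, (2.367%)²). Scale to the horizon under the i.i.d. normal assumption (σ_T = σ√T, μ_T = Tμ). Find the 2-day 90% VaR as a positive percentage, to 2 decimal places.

4.29%

At 90%, z = 1.282.
σ_{2d} = 2.367% × √2 = 3.347%.
VaR = 1.282 × 3.347% = 4.291%.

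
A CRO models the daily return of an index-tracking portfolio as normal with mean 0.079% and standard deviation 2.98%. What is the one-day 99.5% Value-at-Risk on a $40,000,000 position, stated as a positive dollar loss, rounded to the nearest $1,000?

$3,039,000

At 99.5% one-sided, z = 2.576.
VaR = −μ + z·σ = −(0.079%) + 2.576 × 2.98% = 7.597%.
On $40,000,000: 0.07597 × $40,000,000 = $3,038,800.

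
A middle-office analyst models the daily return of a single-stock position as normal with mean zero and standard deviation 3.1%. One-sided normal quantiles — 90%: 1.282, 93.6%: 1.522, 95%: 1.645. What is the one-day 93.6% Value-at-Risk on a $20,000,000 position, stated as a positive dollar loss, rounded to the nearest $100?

$943,600

VaR = z·σ = 1.522 × 3.1% = 4.718%.
On $20,000,000: 0.04718 × $20,000,000 = $943,600.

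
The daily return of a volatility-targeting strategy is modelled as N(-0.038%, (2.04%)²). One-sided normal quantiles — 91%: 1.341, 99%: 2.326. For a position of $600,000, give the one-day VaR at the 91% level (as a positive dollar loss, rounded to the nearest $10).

VaR = −μ + z·σ = −(-0.038%) + 1.341 × 2.04% = 2.774%.
On $600,000: 0.02774 × $600,000 = $16,644.

$16,640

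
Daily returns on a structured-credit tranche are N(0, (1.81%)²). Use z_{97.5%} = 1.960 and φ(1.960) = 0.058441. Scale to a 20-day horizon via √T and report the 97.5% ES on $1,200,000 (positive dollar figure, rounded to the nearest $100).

σ_{20d} = 1.81% × √20 = 8.095%.
ES multiplier = φ(z)/(1−α) = 0.058441/0.025 = 2.338.
ES = 8.095% × 2.338 = 18.926%; on $1,200,000: $227,112.

$227,100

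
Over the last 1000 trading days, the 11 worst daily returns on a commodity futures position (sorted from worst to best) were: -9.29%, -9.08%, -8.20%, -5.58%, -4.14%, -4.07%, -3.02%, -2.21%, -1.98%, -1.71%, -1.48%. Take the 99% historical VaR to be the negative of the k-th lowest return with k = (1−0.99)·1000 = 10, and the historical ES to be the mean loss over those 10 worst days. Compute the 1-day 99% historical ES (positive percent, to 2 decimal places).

4.93%

The 10 worst returns sum to -49.28%.
ES = −(-49.28%) / 10 = 4.928% ≈ 4.93%.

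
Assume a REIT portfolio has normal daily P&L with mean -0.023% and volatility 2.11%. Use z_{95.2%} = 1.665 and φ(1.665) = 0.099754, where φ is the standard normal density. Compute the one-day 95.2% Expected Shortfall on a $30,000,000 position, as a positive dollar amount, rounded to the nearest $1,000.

$1,322,000

Tail multiplier: φ(z)/(1−α) = 0.099754 / 0.048 = 2.078.
ES = −(-0.023%) + 2.11% × 2.078 = 4.408%.
On $30,000,000: 0.04408 × $30,000,000 = $1,322,400.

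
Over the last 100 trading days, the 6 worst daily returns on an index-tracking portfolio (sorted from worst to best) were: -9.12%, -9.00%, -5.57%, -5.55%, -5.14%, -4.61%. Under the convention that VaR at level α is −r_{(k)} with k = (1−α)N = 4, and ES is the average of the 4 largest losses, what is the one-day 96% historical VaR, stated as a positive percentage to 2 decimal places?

5.55%

k = 4; the 4th lowest return is -5.55%, so VaR = 5.55%.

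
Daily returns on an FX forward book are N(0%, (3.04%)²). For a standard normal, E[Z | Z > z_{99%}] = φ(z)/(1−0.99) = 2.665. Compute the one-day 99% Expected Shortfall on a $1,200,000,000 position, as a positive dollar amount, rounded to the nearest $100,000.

ES = 3.04% × 2.665 = 8.102%.
On $1,200,000,000: 0.08102 × $1,200,000,000 = $97,224,000.

$97,200,000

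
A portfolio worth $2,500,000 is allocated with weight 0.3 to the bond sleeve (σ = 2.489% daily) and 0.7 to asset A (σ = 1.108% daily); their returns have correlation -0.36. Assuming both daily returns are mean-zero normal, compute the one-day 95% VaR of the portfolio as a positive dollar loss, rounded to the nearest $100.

σ_p² = 0.3²·2.489² + 0.7²·1.108² + 2·-0.36·0.3·0.7·2.489·1.108 = 0.7421 (%²).
σ_p = √0.7421 = 0.861%.
At 95%, z = 1.645.
VaR = 1.645 × 0.861% = 1.416%; on $2,500,000 that is $35,400.

$35,400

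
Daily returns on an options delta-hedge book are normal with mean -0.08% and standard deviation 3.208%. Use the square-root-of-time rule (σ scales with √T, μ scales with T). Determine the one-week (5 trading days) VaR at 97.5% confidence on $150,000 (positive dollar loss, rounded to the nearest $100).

$21,700

At 97.5%, z = 1.960.
σ_{5d} = 3.208% × √5 = 7.173%; μ_{5d} = 5 × -0.08% = -0.400%.
VaR = −(-0.400%) + 1.960 × 7.173% = 14.459%.
On $150,000: 0.14459 × $150,000 = $21,688.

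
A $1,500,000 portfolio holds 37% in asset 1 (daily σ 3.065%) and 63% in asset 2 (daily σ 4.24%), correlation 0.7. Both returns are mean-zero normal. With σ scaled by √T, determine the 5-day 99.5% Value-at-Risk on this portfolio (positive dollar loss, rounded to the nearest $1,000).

σ_p = √(0.37²·3.065² + 0.63²·4.24² + 2·0.7·0.37·0.63·3.065·4.24) = 3.558%.
σ_{5d} = 3.558% × √5 = 7.956%.
z(99.5%) = 2.576.
VaR = 2.576 × 7.956% = 20.495%; on $1,500,000 that is $307,425.

$307,000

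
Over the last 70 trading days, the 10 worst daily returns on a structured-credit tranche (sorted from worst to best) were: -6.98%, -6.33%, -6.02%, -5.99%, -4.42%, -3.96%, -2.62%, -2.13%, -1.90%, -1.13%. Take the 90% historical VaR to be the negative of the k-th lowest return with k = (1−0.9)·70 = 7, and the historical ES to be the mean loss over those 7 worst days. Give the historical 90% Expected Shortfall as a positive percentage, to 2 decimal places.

5.19%

The 7 worst returns sum to -36.32%.
ES = −(-36.32%) / 7 = 5.1885…% ≈ 5.19%.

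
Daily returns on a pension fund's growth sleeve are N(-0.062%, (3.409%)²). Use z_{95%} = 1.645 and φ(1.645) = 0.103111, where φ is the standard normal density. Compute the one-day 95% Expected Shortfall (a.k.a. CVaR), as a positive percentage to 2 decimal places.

Tail multiplier: φ(z)/(1−α) = 0.103111 / 0.05 = 2.062.
ES = −(-0.062%) + 3.409% × 2.062 = 7.091%.

7.09%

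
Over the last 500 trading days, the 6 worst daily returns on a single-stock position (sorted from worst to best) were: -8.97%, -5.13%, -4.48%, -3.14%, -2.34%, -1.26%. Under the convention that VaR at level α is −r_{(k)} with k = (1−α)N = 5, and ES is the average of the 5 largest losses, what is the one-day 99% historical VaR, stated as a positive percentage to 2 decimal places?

2.34%

k = 5; the 5th lowest return is -2.34%, so VaR = 2.34%.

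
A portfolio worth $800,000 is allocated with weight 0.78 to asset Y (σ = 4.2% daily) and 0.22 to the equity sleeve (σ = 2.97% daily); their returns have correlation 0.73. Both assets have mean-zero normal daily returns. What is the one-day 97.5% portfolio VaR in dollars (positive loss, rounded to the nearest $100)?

σ_p² = 0.78²·4.2² + 0.22²·2.97² + 2·0.73·0.78·0.22·4.2·2.97 = 14.2843 (%²).
σ_p = √14.2843 = 3.779%.
At 97.5%, z = 1.960.
VaR = 1.960 × 3.779% = 7.407%; on $800,000 that is $59,256.

$59,300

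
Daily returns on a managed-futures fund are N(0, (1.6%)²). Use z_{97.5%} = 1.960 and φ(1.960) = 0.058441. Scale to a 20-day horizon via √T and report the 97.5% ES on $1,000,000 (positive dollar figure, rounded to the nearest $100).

σ_{20d} = 1.6% × √20 = 7.155%.
ES multiplier = φ(z)/(1−α) = 0.058441/0.025 = 2.338.
ES = 7.155% × 2.338 = 16.728%; on $1,000,000: $167,280.

$167,300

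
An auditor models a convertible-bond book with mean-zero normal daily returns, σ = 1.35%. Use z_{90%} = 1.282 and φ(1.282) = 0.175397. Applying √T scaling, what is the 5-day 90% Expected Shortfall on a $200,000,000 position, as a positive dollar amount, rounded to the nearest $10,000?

$10,590,000

σ_{5d} = 1.35% × √5 = 3.019%.
ES multiplier = φ(z)/(1−α) = 0.175397/0.1 = 1.754.
ES = 3.019% × 1.754 = 5.295%; on $200,000,000: $10,590,000.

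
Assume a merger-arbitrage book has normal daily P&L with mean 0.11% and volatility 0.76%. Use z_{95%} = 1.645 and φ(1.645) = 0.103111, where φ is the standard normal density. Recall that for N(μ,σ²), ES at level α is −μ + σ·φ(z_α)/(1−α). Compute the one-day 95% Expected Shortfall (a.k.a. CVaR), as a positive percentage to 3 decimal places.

Tail multiplier: φ(z)/(1−α) = 0.103111 / 0.05 = 2.062.
ES = −(0.11%) + 0.76% × 2.062 = 1.457%.

1.457%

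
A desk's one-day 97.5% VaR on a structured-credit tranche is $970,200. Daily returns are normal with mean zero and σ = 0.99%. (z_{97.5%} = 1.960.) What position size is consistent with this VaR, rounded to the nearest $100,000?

VaR as a fraction of value: z·σ = 1.960 × 0.99% = 1.9404%.
Position = $970,200 / 0.019404 = $50,000,000.

$50,000,000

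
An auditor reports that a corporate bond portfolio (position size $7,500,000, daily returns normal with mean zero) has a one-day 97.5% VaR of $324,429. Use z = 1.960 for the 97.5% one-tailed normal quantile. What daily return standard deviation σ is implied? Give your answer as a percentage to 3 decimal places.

2.207%

VaR as a fraction: $324,429 / $7,500,000 = 4.326%.
σ = VaR / z = 4.326% / 1.960 = 2.207%.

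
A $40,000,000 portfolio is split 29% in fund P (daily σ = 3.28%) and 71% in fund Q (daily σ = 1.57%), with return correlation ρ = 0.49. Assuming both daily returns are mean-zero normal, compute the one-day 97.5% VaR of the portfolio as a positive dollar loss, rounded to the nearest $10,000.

$1,400,000

σ_p² = 0.29²·3.28² + 0.71²·1.57² + 2·0.49·0.29·0.71·3.28·1.57 = 3.1864 (%²).
σ_p = √3.1864 = 1.785%.
At 97.5%, z = 1.960.
VaR = 1.960 × 1.785% = 3.499%; on $40,000,000 that is $1,399,600.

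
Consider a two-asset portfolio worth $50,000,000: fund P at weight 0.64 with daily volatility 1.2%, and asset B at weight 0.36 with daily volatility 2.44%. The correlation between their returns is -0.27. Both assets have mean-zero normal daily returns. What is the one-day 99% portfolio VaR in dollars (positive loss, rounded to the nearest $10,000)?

σ_p² = 0.64²·1.2² + 0.36²·2.44² + 2·-0.27·0.64·0.36·1.2·2.44 = 0.9971 (%²).
σ_p = √0.9971 = 0.999%.
At 99%, z = 2.326.
VaR = 2.326 × 0.999% = 2.324%; on $50,000,000 that is $1,162,000.

$1,160,000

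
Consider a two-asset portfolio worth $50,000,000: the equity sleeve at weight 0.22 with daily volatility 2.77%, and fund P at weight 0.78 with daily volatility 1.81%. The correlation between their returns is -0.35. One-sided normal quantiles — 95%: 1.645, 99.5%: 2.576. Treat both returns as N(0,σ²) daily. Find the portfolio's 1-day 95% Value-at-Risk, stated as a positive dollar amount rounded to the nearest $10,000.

σ_p² = 0.22²·2.77² + 0.78²·1.81² + 2·-0.35·0.22·0.78·2.77·1.81 = 1.7623 (%²).
σ_p = √1.7623 = 1.328%.
VaR = 1.645 × 1.328% = 2.185%; on $50,000,000 that is $1,092,500.

$1,090,000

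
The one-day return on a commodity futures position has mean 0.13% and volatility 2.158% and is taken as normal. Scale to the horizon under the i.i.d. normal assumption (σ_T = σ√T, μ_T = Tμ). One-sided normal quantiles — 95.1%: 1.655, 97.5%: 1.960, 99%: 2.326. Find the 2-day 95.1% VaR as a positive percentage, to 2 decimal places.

σ_{2d} = 2.158% × √2 = 3.052%; μ_{2d} = 2 × 0.13% = 0.260%.
VaR = −(0.260%) + 1.655 × 3.052% = 4.791%.

4.79%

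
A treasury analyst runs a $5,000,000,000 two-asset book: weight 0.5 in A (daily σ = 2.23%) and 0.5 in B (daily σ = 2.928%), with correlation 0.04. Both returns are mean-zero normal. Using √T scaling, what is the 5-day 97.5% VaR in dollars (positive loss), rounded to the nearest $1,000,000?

$411,000,000

σ_p = √(0.5²·2.23² + 0.5²·2.928² + 2·0.04·0.5·0.5·2.23·2.928) = 1.875%.
σ_{5d} = 1.875% × √5 = 4.193%.
z(97.5%) = 1.960.
VaR = 1.960 × 4.193% = 8.218%; on $5,000,000,000 that is $410,900,000.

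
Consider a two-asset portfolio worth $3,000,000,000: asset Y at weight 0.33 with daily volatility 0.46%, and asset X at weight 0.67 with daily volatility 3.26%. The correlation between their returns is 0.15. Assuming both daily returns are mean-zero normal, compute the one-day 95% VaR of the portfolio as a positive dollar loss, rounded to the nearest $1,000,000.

σ_p² = 0.33²·0.46² + 0.67²·3.26² + 2·0.15·0.33·0.67·0.46·3.26 = 4.8932 (%²).
σ_p = √4.8932 = 2.212%.
At 95%, z = 1.645.
VaR = 1.645 × 2.212% = 3.639%; on $3,000,000,000 that is $109,170,000.

$109,000,000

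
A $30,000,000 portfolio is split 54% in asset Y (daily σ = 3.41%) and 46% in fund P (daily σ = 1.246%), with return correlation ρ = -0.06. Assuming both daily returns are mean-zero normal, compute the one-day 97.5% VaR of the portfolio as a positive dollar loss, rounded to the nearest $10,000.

$1,110,000

σ_p² = 0.54²·3.41² + 0.46²·1.246² + 2·-0.06·0.54·0.46·3.41·1.246 = 3.5926 (%²).
σ_p = √3.5926 = 1.895%.
At 97.5%, z = 1.960.
VaR = 1.960 × 1.895% = 3.714%; on $30,000,000 that is $1,114,200.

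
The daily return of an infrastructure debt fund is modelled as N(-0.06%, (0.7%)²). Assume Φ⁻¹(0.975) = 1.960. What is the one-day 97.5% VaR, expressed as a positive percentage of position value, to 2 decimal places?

1.43%

VaR = −μ + z·σ = −(-0.06%) + 1.960 × 0.7% = 1.432%.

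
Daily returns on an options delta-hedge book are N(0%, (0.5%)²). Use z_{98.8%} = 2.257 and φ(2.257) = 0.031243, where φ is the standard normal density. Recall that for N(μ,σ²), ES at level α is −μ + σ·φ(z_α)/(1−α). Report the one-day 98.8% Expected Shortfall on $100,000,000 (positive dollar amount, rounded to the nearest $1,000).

$1,302,000

Tail multiplier: φ(z)/(1−α) = 0.031243 / 0.012 = 2.604.
ES = 0.5% × 2.604 = 1.302%.
On $100,000,000: 0.01302 × $100,000,000 = $1,302,000.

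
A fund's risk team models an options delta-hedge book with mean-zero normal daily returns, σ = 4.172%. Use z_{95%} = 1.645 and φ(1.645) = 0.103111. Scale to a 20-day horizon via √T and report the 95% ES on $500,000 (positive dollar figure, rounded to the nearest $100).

$192,400

σ_{20d} = 4.172% × √20 = 18.658%.
ES multiplier = φ(z)/(1−α) = 0.103111/0.05 = 2.062.
ES = 18.658% × 2.062 = 38.473%; on $500,000: $192,365.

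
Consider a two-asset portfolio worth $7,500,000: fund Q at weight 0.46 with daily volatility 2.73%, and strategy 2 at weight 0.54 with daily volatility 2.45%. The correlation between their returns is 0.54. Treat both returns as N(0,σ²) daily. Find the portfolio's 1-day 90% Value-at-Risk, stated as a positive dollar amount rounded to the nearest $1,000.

$218,000

σ_p² = 0.46²·2.73² + 0.54²·2.45² + 2·0.54·0.46·0.54·2.73·2.45 = 5.1217 (%²).
σ_p = √5.1217 = 2.263%.
At 90%, z = 1.282.
VaR = 1.282 × 2.263% = 2.901%; on $7,500,000 that is $217,575.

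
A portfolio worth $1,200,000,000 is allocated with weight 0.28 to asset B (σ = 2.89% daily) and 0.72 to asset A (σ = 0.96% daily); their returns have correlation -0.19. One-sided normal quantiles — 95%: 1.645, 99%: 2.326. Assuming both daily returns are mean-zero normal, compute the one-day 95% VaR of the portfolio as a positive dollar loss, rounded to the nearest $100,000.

$18,900,000

σ_p² = 0.28²·2.89² + 0.72²·0.96² + 2·-0.19·0.28·0.72·2.89·0.96 = 0.9200 (%²).
σ_p = √0.9200 = 0.959%.
VaR = 1.645 × 0.959% = 1.578%; on $1,200,000,000 that is $18,936,000.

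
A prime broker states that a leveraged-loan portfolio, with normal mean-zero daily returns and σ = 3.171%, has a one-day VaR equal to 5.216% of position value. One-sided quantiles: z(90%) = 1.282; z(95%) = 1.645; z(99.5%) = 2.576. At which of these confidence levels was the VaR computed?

95%

Implied z = VaR/σ = 5.216 / 3.171 = 1.645.
This matches z(95%) = 1.645.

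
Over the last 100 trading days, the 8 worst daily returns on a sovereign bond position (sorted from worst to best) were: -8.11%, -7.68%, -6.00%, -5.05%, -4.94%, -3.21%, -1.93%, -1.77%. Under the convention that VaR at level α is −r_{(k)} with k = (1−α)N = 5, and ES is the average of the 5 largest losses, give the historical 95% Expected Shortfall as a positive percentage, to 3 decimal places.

The 5 worst returns sum to -31.78%.
ES = −(-31.78%) / 5 = 6.356%.

6.356%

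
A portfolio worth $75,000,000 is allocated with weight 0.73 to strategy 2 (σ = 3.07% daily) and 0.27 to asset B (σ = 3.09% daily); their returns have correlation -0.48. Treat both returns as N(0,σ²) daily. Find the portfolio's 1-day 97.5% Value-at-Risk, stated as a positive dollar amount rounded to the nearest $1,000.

$2,912,000

σ_p² = 0.73²·3.07² + 0.27²·3.09² + 2·-0.48·0.73·0.27·3.07·3.09 = 3.9236 (%²).
σ_p = √3.9236 = 1.981%.
At 97.5%, z = 1.960.
VaR = 1.960 × 1.981% = 3.883%; on $75,000,000 that is $2,912,250.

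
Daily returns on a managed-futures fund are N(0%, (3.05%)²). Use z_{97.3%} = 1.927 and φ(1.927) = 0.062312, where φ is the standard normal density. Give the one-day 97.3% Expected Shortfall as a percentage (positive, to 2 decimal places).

Tail multiplier: φ(z)/(1−α) = 0.062312 / 0.027 = 2.308.
ES = 3.05% × 2.308 = 7.039%.

7.04%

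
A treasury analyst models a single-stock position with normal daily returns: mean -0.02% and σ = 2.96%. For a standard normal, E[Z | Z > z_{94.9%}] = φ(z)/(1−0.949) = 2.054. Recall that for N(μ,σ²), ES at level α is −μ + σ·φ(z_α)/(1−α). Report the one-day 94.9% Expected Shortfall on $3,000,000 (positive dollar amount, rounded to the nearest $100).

ES = −(-0.02%) + 2.96% × 2.054 = 6.100%.
On $3,000,000: 0.06100 × $3,000,000 = $183,000.

$183,000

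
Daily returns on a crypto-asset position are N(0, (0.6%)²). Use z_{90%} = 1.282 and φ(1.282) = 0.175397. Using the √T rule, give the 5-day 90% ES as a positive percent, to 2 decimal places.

2.35%

σ_{5d} = 0.6% × √5 = 1.342%.
ES multiplier = φ(z)/(1−α) = 0.175397/0.1 = 1.754.
ES = 1.342% × 1.754 = 2.354%.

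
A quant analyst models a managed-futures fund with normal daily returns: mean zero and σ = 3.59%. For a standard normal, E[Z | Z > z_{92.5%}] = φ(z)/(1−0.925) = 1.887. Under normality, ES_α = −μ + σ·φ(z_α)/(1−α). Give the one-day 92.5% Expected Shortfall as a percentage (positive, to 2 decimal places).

6.77%

ES = 3.59% × 1.887 = 6.774%.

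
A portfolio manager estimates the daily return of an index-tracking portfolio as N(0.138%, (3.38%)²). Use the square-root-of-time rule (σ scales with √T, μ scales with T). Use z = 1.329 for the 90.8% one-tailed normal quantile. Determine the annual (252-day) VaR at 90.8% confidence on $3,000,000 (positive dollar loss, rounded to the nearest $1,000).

σ_{252d} = 3.38% × √252 = 53.656%; μ_{252d} = 252 × 0.138% = 34.776%.
VaR = −(34.776%) + 1.329 × 53.656% = 36.533%.
On $3,000,000: 0.36533 × $3,000,000 = $1,095,990.

$1,096,000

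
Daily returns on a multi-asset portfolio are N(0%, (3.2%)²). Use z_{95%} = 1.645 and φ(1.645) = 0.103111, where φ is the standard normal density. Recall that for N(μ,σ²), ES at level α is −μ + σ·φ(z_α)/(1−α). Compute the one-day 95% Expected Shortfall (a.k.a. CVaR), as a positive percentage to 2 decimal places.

Tail multiplier: φ(z)/(1−α) = 0.103111 / 0.05 = 2.062.
ES = 3.2% × 2.062 = 6.598%.

6.60%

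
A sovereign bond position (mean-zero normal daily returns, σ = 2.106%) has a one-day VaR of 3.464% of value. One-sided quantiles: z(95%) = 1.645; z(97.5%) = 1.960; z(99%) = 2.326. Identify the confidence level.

Implied z = VaR/σ = 3.464 / 2.106 = 1.645.
This matches z(95%) = 1.645.

95%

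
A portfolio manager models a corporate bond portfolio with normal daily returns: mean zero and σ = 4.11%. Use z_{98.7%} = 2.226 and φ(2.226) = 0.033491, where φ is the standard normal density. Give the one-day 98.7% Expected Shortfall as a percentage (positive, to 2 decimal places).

Tail multiplier: φ(z)/(1−α) = 0.033491 / 0.013 = 2.576.
ES = 4.11% × 2.576 = 10.587%.

10.59%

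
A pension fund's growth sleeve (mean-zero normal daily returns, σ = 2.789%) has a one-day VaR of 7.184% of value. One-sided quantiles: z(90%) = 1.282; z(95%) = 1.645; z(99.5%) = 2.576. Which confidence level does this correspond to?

99.5%

Implied z = VaR/σ = 7.184 / 2.789 = 2.576.
This matches z(99.5%) = 2.576.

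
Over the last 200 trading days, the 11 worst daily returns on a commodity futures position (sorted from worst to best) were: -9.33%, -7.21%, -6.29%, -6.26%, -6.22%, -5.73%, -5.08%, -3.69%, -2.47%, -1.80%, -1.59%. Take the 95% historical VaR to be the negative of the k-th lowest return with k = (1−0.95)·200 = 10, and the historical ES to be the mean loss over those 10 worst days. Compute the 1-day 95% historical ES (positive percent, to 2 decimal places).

5.41%

The 10 worst returns sum to -54.08%.
ES = −(-54.08%) / 10 = 5.408% ≈ 5.41%.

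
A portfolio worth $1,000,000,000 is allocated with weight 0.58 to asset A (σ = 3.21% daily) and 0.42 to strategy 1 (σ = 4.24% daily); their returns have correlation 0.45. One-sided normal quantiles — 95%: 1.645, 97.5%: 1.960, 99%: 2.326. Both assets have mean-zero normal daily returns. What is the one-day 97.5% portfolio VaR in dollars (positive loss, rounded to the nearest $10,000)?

$60,800,000

σ_p² = 0.58²·3.21² + 0.42²·4.24² + 2·0.45·0.58·0.42·3.21·4.24 = 9.6215 (%²).
σ_p = √9.6215 = 3.102%.
VaR = 1.960 × 3.102% = 6.080%; on $1,000,000,000 that is $60,800,000.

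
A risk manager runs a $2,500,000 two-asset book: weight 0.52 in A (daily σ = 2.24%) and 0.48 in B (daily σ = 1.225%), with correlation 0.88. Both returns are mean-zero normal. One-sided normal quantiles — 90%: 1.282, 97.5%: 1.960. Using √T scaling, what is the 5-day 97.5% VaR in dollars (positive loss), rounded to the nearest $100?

σ_p = √(0.52²·2.24² + 0.48²·1.225² + 2·0.88·0.52·0.48·2.24·1.225) = 1.705%.
σ_{5d} = 1.705% × √5 = 3.812%.
VaR = 1.960 × 3.812% = 7.472%; on $2,500,000 that is $186,800.

$186,800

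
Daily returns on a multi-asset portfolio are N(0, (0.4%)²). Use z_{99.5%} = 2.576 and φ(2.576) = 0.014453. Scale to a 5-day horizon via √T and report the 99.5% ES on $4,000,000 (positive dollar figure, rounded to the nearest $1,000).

σ_{5d} = 0.4% × √5 = 0.894%.
ES multiplier = φ(z)/(1−α) = 0.014453/0.005 = 2.891.
ES = 0.894% × 2.891 = 2.585%; on $4,000,000: $103,400.

$103,000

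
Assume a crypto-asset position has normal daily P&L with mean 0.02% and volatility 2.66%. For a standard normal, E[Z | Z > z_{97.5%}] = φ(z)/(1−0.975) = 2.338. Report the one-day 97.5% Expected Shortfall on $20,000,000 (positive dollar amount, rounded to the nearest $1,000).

ES = −(0.02%) + 2.66% × 2.338 = 6.199%.
On $20,000,000: 0.06199 × $20,000,000 = $1,239,800.

$1,240,000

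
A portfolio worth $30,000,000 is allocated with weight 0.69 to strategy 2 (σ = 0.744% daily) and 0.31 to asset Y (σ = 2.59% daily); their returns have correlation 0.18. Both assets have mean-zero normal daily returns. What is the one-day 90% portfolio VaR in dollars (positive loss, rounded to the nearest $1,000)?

σ_p² = 0.69²·0.744² + 0.31²·2.59² + 2·0.18·0.69·0.31·0.744·2.59 = 1.0566 (%²).
σ_p = √1.0566 = 1.028%.
At 90%, z = 1.282.
VaR = 1.282 × 1.028% = 1.318%; on $30,000,000 that is $395,400.

$395,000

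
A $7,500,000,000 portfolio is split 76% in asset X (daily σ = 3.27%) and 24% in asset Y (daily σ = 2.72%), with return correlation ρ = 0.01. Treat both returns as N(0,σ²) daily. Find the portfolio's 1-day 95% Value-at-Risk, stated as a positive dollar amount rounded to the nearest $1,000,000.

σ_p² = 0.76²·3.27² + 0.24²·2.72² + 2·0.01·0.76·0.24·3.27·2.72 = 6.6348 (%²).
σ_p = √6.6348 = 2.576%.
At 95%, z = 1.645.
VaR = 1.645 × 2.576% = 4.238%; on $7,500,000,000 that is $317,850,000.

$318,000,000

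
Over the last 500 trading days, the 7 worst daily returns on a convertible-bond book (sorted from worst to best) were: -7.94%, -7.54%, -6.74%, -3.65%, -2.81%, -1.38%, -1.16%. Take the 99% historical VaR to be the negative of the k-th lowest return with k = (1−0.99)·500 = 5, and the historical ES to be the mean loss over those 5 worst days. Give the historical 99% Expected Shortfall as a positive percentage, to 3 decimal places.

The 5 worst returns sum to -28.68%.
ES = −(-28.68%) / 5 = 5.736%.

5.736%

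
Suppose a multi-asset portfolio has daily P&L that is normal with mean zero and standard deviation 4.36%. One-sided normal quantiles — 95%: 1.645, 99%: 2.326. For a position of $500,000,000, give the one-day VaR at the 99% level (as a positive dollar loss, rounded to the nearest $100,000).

VaR = z·σ = 2.326 × 4.36% = 10.141%.
On $500,000,000: 0.10141 × $500,000,000 = $50,705,000.

$50,700,000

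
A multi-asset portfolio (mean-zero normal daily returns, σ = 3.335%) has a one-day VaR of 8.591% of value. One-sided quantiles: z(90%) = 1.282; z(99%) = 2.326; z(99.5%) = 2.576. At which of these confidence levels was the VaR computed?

Implied z = VaR/σ = 8.591 / 3.335 = 2.576.
This matches z(99.5%) = 2.576.

99.5%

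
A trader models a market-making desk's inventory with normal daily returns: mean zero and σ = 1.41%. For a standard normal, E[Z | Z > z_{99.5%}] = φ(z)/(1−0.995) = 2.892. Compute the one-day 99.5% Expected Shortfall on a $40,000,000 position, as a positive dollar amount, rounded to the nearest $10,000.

ES = 1.41% × 2.892 = 4.078%.
On $40,000,000: 0.04078 × $40,000,000 = $1,631,200.

$1,630,000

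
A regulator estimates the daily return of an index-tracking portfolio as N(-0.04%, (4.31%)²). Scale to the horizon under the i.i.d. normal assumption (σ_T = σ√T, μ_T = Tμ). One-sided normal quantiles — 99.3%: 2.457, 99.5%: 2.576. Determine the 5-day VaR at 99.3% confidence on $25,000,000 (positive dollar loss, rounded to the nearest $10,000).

σ_{5d} = 4.31% × √5 = 9.637%; μ_{5d} = 5 × -0.04% = -0.200%.
VaR = −(-0.200%) + 2.457 × 9.637% = 23.878%.
On $25,000,000: 0.23878 × $25,000,000 = $5,969,500.

$5,970,000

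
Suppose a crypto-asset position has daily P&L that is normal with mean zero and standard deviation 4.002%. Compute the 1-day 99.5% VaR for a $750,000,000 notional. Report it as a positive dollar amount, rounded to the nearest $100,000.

$77,300,000

At 99.5% one-sided, z = 2.576.
VaR = z·σ = 2.576 × 4.002% = 10.309%.
On $750,000,000: 0.10309 × $750,000,000 = $77,317,500.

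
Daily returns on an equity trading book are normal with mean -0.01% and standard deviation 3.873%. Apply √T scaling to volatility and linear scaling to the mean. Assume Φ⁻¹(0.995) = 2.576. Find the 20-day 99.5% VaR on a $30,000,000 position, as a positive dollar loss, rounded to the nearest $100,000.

σ_{20d} = 3.873% × √20 = 17.321%; μ_{20d} = 20 × -0.01% = -0.200%.
VaR = −(-0.200%) + 2.576 × 17.321% = 44.819%.
On $30,000,000: 0.44819 × $30,000,000 = $13,445,700.

$13,400,000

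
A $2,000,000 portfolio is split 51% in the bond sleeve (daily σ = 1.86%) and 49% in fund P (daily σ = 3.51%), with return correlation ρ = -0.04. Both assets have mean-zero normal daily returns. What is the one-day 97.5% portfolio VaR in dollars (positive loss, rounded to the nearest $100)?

$75,700

σ_p² = 0.51²·1.86² + 0.49²·3.51² + 2·-0.04·0.51·0.49·1.86·3.51 = 3.7274 (%²).
σ_p = √3.7274 = 1.931%.
At 97.5%, z = 1.960.
VaR = 1.960 × 1.931% = 3.785%; on $2,000,000 that is $75,700.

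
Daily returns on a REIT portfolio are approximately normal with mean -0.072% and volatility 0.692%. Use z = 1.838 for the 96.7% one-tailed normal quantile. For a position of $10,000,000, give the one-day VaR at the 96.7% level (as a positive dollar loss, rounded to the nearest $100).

VaR = −μ + z·σ = −(-0.072%) + 1.838 × 0.692% = 1.344%.
On $10,000,000: 0.01344 × $10,000,000 = $134,400.

$134,400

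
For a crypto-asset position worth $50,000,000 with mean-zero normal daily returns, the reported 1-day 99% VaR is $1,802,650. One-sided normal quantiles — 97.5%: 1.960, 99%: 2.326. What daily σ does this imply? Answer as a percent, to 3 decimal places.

VaR as a fraction: $1,802,650 / $50,000,000 = 3.605%.
σ = VaR / z = 3.605% / 2.326 = 1.550%.

1.550%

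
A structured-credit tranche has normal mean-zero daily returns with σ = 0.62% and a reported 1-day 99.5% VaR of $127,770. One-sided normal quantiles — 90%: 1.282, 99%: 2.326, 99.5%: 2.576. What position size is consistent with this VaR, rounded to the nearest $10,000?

$8,000,000

VaR as a fraction of value: z·σ = 2.576 × 0.62% = 1.59712%.
Position = $127,770 / 0.0159712 = $8,000,025.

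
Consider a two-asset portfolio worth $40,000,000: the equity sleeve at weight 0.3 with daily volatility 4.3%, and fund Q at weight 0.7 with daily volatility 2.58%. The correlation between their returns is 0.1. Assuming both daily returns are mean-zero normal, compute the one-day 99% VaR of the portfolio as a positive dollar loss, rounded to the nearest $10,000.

$2,160,000

σ_p² = 0.3²·4.3² + 0.7²·2.58² + 2·0.1·0.3·0.7·4.3·2.58 = 5.3917 (%²).
σ_p = √5.3917 = 2.322%.
At 99%, z = 2.326.
VaR = 2.326 × 2.322% = 5.401%; on $40,000,000 that is $2,160,400.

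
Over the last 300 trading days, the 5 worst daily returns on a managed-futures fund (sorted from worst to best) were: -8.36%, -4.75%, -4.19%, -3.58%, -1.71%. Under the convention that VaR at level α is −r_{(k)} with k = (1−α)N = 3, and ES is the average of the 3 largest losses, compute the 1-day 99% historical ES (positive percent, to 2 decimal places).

5.77%

The 3 worst returns sum to -17.30%.
ES = −(-17.30%) / 3 = 5.7666…% ≈ 5.77%.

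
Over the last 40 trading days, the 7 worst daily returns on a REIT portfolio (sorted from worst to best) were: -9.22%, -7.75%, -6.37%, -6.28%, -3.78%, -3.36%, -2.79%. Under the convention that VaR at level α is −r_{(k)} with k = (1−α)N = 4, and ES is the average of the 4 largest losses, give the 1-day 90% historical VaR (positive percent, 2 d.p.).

k = 4; the 4th lowest return is -6.28%, so VaR = 6.28%.

6.28%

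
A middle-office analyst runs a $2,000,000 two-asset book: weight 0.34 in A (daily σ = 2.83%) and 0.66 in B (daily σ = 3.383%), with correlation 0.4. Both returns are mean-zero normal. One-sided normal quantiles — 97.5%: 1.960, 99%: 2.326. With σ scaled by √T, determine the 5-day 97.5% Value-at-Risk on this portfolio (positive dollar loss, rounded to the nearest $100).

$242,100

σ_p = √(0.34²·2.83² + 0.66²·3.383² + 2·0.4·0.34·0.66·2.83·3.383) = 2.762%.
σ_{5d} = 2.762% × √5 = 6.176%.
VaR = 1.960 × 6.176% = 12.105%; on $2,000,000 that is $242,100.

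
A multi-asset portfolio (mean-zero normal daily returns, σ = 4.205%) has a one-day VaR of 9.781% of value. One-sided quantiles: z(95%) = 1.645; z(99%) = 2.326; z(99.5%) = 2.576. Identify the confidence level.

Implied z = VaR/σ = 9.781 / 4.205 = 2.326.
This matches z(99%) = 2.326.

99%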